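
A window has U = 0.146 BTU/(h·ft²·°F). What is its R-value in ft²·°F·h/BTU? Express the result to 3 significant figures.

6.85 ft²·°F·h/BTU

R = 1/U = 1/0.146 = 6.849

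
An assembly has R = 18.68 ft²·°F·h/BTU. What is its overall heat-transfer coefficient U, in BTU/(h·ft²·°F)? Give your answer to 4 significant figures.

U = 1/R = 1/18.68 = 0.053533

0.05353 BTU/(h·ft²·°F)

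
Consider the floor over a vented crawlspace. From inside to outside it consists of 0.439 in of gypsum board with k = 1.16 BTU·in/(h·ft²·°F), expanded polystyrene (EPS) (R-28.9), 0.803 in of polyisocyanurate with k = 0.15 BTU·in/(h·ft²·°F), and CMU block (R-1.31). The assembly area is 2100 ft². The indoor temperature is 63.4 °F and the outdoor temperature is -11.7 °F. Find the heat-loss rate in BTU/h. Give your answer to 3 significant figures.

4390 BTU/h

0.439/1.16 = 0.3784
0.803/0.15 = 5.353
R_total = 0.3784 + 28.9 + 5.353 + 1.31 = 35.94 ft²·°F·h/BTU
Q = A·ΔT/R = 2100 × (63.4 − (-11.7)) / 35.94 = 4388 BTU/h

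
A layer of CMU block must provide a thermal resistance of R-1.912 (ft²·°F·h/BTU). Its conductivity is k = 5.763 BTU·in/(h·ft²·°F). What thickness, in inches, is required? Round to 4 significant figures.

11.02 in

L = R × k = 1.912 × 5.763 = 11.019 in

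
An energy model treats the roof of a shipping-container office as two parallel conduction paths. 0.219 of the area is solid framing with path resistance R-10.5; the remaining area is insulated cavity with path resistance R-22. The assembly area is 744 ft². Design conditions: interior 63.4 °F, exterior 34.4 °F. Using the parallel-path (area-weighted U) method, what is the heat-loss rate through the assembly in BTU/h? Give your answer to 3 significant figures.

U_eff = 0.781/22 + 0.219/10.5 = 0.0355 + 0.02086 = 0.05636
R_eff = 1/U_eff = 17.74 ft²·°F·h/BTU
Q = 744 × (63.4 − 34.4) / 17.74 = 1216 BTU/h

1220 BTU/h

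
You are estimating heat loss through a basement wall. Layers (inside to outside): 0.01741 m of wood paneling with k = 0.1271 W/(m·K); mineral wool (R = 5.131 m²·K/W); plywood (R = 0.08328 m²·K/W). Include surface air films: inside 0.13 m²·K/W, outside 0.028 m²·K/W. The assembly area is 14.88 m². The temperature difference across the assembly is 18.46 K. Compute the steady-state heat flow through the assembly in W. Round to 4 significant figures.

49.86 W

0.01741/0.1271 = 0.13698
R_total = 0.13 + 0.13698 + 5.131 + 0.08328 + 0.028 = 5.5093 m²·K/W
Q = A·ΔT/R = 14.88 × 18.46 / 5.5093 = 49.859 W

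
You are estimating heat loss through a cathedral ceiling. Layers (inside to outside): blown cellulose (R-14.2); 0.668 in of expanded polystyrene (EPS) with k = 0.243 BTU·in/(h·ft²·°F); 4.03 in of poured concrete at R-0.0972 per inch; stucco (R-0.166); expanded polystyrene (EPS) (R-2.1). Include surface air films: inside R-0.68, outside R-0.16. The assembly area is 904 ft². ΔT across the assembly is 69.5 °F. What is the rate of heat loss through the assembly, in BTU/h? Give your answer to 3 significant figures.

0.668/0.243 = 2.749
4.03 × 0.0972 = 0.3917
R_total = 0.68 + 14.2 + 2.749 + 0.3917 + 0.166 + 2.1 + 0.16 = 20.45 ft²·°F·h/BTU
Q = A·ΔT/R = 904 × 69.5 / 20.45 = 3073 BTU/h

3070 BTU/h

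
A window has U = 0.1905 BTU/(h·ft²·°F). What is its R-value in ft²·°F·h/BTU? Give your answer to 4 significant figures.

R = 1/U = 1/0.1905 = 5.2493

5.249 ft²·°F·h/BTU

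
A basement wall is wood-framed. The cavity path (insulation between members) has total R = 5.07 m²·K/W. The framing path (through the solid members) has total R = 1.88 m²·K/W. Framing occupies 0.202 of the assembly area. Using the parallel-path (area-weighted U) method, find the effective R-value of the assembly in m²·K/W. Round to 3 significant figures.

3.78 m²·K/W

U_eff = 0.798/5.07 + 0.202/1.88 = 0.1574 + 0.1074 = 0.2648
R_eff = 1/U_eff = 3.776 m²·K/W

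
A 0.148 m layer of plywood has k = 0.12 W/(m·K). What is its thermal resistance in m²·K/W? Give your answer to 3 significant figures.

1.23 m²·K/W

R = L/k = 0.148/0.12 = 1.233 m²·K/W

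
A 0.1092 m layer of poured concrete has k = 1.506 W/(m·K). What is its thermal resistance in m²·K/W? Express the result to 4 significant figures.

R = L/k = 0.1092/1.506 = 0.07251 m²·K/W

0.07251 m²·K/W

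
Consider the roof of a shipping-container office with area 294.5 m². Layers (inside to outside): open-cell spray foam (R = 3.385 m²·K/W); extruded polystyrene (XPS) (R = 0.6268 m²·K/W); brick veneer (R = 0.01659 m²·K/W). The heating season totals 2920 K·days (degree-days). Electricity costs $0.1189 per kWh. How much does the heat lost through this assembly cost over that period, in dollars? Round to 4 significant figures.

609.2 dollars

R_total = 3.385 + 0.6268 + 0.01659 = 4.0284 m²·K/W
E = A × HDD × 24 / R / 1000 = 294.5 × 2920 × 24 / 4.0284 / 1000 = 5123.3 kWh
Cost = 5123.3 × 0.1189 = $609.16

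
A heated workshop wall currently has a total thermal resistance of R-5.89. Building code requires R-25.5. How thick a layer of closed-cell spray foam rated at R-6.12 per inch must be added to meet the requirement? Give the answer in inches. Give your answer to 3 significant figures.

ΔR = 25.5 − 5.89 = 19.61 ft²·°F·h/BTU
L = ΔR / (R/in) = 19.61/6.12 = 3.204 in

3.20 in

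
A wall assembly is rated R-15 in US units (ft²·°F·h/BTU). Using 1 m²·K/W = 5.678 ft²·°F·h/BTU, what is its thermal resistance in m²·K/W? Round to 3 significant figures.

2.64 m²·K/W

R_SI = 15/5.678 = 2.642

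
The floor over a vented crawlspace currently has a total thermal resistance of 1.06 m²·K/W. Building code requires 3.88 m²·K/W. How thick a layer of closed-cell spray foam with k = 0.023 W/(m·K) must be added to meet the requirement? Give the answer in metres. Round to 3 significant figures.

0.0649 m

ΔR = 3.88 − 1.06 = 2.82 m²·K/W
L = ΔR × k = 2.82 × 0.023 = 0.06486 m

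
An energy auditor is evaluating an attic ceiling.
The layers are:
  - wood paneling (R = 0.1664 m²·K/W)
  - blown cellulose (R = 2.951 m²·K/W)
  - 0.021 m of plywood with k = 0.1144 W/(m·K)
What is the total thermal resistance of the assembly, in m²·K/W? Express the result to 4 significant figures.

3.301 m²·K/W

0.021/0.1144 = 0.18357
R_total = 0.1664 + 2.951 + 0.18357 = 3.301 m²·K/W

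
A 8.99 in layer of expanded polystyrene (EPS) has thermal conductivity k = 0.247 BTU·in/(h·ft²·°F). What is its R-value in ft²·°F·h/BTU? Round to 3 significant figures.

36.4 ft²·°F·h/BTU

R = L/k = 8.99/0.247 = 36.4 ft²·°F·h/BTU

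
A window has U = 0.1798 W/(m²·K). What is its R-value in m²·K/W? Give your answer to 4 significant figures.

5.562 m²·K/W

R = 1/U = 1/0.1798 = 5.5617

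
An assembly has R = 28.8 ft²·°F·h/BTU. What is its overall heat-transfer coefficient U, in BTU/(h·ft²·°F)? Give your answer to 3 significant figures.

0.0347 BTU/(h·ft²·°F)

U = 1/R = 1/28.8 = 0.03472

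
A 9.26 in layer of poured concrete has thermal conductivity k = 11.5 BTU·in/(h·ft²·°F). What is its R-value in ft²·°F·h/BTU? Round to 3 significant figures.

0.805 ft²·°F·h/BTU

R = L/k = 9.26/11.5 = 0.8052 ft²·°F·h/BTU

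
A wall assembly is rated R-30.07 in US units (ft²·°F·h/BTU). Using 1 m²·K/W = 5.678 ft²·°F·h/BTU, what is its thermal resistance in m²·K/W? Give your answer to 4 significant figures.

R_SI = 30.07/5.678 = 5.2959

5.296 m²·K/W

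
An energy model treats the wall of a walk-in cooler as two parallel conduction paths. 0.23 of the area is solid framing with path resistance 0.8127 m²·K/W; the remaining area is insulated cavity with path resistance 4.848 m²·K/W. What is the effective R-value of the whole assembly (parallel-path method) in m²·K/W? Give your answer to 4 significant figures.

U_eff = 0.77/4.848 + 0.23/0.8127 = 0.15883 + 0.28301 = 0.44184
R_eff = 1/U_eff = 2.2633 m²·K/W

2.263 m²·K/W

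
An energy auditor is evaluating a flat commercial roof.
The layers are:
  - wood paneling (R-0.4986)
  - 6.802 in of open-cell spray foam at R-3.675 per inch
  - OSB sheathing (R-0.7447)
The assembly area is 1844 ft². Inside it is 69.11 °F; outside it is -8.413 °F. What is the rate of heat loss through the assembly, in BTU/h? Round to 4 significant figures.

5448 BTU/h

6.802 × 3.675 = 24.997
R_total = 0.4986 + 24.997 + 0.7447 = 26.241 ft²·°F·h/BTU
Q = A·ΔT/R = 1844 × (69.11 − (-8.413)) / 26.241 = 5447.7 BTU/h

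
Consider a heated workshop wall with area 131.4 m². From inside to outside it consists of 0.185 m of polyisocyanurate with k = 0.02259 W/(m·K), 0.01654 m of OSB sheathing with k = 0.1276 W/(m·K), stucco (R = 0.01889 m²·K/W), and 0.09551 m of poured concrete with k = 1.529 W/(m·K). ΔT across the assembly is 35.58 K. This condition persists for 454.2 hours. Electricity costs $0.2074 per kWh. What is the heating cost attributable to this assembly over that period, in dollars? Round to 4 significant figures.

52.43 dollars

0.185/0.02259 = 8.1895
0.01654/0.1276 = 0.12962
0.09551/1.529 = 0.062466
R_total = 8.1895 + 0.12962 + 0.01889 + 0.062466 = 8.4004 m²·K/W
Q = 131.4 × 35.58 / 8.4004 = 556.54 W
E = 556.54 W × 454.2 h / 1000 = 252.78 kWh
Cost = 252.78 × 0.2074 = $52.427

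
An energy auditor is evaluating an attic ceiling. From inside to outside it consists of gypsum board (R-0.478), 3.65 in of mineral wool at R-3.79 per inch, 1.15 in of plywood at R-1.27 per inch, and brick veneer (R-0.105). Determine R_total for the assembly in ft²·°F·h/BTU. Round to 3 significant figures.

3.65 × 3.79 = 13.83
1.15 × 1.27 = 1.46
R_total = 0.478 + 13.83 + 1.46 + 0.105 = 15.88 ft²·°F·h/BTU

15.9 ft²·°F·h/BTU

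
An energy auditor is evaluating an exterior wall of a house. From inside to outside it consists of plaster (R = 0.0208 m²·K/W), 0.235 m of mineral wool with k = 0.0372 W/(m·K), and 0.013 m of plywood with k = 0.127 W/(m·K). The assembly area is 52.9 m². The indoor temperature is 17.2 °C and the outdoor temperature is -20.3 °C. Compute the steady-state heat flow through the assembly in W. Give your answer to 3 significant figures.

308 W

0.235/0.0372 = 6.317
0.013/0.127 = 0.1024
R_total = 0.0208 + 6.317 + 0.1024 = 6.44 m²·K/W
Q = A·ΔT/R = 52.9 × (17.2 − (-20.3)) / 6.44 = 308 W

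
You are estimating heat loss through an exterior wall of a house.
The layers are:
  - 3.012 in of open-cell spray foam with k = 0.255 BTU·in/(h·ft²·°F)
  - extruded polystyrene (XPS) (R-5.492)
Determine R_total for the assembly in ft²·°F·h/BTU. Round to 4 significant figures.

17.30 ft²·°F·h/BTU

3.012/0.255 = 11.812
R_total = 11.812 + 5.492 = 17.304 ft²·°F·h/BTU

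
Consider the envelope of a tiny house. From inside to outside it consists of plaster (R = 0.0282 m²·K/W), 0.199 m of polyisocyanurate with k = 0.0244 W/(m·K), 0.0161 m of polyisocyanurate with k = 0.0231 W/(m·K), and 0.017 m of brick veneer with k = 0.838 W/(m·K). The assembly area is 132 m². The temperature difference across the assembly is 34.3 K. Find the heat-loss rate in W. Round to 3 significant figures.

0.199/0.0244 = 8.156
0.0161/0.0231 = 0.697
0.017/0.838 = 0.02029
R_total = 0.0282 + 8.156 + 0.697 + 0.02029 = 8.901 m²·K/W
Q = A·ΔT/R = 132 × 34.3 / 8.901 = 508.7 W

509 W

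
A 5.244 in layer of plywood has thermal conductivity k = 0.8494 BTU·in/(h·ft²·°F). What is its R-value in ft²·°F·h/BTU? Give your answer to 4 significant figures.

R = L/k = 5.244/0.8494 = 6.1738 ft²·°F·h/BTU

6.174 ft²·°F·h/BTU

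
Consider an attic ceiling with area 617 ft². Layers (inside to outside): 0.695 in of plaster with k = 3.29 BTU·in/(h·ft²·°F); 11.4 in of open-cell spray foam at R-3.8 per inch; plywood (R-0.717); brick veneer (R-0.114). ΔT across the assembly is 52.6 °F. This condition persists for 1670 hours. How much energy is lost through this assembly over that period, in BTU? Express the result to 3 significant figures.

0.695/3.29 = 0.2112
11.4 × 3.8 = 43.32
R_total = 0.2112 + 43.32 + 0.717 + 0.114 = 44.36 ft²·°F·h/BTU
Q = 617 × 52.6 / 44.36 = 731.6 BTU/h
E = 731.6 × 1670 = 1222000 BTU

1220000 BTU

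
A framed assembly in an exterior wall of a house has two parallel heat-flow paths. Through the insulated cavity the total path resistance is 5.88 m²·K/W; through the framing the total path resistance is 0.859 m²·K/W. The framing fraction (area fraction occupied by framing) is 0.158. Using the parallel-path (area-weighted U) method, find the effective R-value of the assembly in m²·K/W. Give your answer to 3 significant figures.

U_eff = 0.842/5.88 + 0.158/0.859 = 0.1432 + 0.1839 = 0.3271
R_eff = 1/U_eff = 3.057 m²·K/W

3.06 m²·K/W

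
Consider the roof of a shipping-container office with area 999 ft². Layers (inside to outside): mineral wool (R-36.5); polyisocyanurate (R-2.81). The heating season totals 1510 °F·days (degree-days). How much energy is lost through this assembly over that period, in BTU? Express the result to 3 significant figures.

R_total = 36.5 + 2.81 = 39.31 ft²·°F·h/BTU
E = A × HDD × 24 / R = 999 × 1510 × 24 / 39.31 = 921000 BTU

921000 BTU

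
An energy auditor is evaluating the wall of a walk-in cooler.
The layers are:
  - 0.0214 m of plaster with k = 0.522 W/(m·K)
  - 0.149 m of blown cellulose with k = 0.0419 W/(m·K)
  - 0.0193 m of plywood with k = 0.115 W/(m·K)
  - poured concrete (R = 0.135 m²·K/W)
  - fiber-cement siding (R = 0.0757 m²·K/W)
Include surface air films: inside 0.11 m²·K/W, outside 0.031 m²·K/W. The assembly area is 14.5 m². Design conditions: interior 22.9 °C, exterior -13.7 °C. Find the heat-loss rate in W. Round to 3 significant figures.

0.0214/0.522 = 0.041
0.149/0.0419 = 3.556
0.0193/0.115 = 0.1678
R_total = 0.11 + 0.041 + 3.556 + 0.1678 + 0.135 + 0.0757 + 0.031 = 4.117 m²·K/W
Q = A·ΔT/R = 14.5 × (22.9 − (-13.7)) / 4.117 = 128.9 W

129 W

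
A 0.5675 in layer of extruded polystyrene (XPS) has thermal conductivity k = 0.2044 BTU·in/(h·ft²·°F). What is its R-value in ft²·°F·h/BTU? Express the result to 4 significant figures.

R = L/k = 0.5675/0.2044 = 2.7764 ft²·°F·h/BTU

2.776 ft²·°F·h/BTU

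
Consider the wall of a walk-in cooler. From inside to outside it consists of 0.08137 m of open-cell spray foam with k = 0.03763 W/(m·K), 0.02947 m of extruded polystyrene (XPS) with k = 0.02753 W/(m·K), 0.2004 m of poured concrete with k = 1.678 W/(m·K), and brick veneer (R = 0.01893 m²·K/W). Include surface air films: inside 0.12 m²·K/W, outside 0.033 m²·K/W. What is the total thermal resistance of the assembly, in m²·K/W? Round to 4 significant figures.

0.08137/0.03763 = 2.1624
0.02947/0.02753 = 1.0705
0.2004/1.678 = 0.11943
R_total = 0.12 + 2.1624 + 1.0705 + 0.11943 + 0.01893 + 0.033 = 3.5242 m²·K/W

3.524 m²·K/W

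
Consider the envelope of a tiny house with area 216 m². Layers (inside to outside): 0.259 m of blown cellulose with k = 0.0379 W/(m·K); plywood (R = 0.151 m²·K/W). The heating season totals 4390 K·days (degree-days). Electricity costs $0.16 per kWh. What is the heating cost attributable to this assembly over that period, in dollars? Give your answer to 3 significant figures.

521 dollars

0.259/0.0379 = 6.834
R_total = 6.834 + 0.151 = 6.985 m²·K/W
E = A × HDD × 24 / R / 1000 = 216 × 4390 × 24 / 6.985 / 1000 = 3258 kWh
Cost = 3258 × 0.16 = $521.3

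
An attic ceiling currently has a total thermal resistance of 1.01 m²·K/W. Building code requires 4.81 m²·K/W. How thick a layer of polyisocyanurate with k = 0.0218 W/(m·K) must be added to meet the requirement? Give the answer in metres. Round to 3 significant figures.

0.0828 m

ΔR = 4.81 − 1.01 = 3.8 m²·K/W
L = ΔR × k = 3.8 × 0.0218 = 0.08284 m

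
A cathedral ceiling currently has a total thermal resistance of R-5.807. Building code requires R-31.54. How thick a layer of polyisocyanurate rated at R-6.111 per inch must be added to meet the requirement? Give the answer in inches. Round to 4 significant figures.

4.211 in

ΔR = 31.54 − 5.807 = 25.733 ft²·°F·h/BTU
L = ΔR / (R/in) = 25.733/6.111 = 4.2109 in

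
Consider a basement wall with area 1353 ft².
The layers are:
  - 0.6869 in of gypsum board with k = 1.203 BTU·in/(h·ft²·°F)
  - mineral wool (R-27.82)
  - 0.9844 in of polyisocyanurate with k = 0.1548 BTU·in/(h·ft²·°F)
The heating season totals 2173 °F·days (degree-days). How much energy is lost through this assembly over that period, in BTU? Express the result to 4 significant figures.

2031000 BTU

0.6869/1.203 = 0.57099
0.9844/0.1548 = 6.3592
R_total = 0.57099 + 27.82 + 6.3592 = 34.75 ft²·°F·h/BTU
E = A × HDD × 24 / R = 1353 × 2173 × 24 / 34.75 = 2030500 BTU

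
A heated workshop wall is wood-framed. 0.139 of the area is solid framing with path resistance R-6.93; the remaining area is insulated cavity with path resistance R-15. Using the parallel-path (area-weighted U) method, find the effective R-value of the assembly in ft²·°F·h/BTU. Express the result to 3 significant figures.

12.9 ft²·°F·h/BTU

U_eff = 0.861/15 + 0.139/6.93 = 0.0574 + 0.02006 = 0.07746
R_eff = 1/U_eff = 12.91 ft²·°F·h/BTU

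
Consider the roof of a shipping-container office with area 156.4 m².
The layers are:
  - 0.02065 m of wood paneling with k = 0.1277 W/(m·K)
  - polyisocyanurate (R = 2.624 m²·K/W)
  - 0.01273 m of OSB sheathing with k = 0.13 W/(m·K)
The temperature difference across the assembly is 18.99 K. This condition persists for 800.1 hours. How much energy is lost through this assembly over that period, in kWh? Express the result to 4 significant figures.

824.1 kWh

0.02065/0.1277 = 0.16171
0.01273/0.13 = 0.097923
R_total = 0.16171 + 2.624 + 0.097923 = 2.8836 m²·K/W
Q = 156.4 × 18.99 / 2.8836 = 1030 W
E = 1030 W × 800.1 h / 1000 = 824.07 kWh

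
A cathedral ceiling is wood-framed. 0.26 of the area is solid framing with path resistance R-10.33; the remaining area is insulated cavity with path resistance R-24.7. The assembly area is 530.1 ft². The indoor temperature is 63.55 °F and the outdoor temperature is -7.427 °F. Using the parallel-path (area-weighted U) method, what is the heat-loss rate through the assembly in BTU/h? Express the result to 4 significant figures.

2074 BTU/h

U_eff = 0.74/24.7 + 0.26/10.33 = 0.02996 + 0.025169 = 0.055129
R_eff = 1/U_eff = 18.139 ft²·°F·h/BTU
Q = 530.1 × (63.55 − (-7.427)) / 18.139 = 2074.2 BTU/h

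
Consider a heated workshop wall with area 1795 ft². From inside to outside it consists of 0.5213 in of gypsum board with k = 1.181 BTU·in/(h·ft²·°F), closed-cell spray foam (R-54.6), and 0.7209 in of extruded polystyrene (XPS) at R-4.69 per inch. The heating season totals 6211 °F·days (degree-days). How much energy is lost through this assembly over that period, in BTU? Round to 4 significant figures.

4580000 BTU

0.5213/1.181 = 0.44141
0.7209 × 4.69 = 3.381
R_total = 0.44141 + 54.6 + 3.381 = 58.422 ft²·°F·h/BTU
E = A × HDD × 24 / R = 1795 × 6211 × 24 / 58.422 = 4579900 BTU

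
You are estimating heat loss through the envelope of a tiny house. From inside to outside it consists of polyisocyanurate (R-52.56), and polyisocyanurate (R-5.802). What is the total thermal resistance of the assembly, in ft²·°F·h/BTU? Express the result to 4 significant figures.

R_total = 52.56 + 5.802 = 58.362 ft²·°F·h/BTU

58.36 ft²·°F·h/BTU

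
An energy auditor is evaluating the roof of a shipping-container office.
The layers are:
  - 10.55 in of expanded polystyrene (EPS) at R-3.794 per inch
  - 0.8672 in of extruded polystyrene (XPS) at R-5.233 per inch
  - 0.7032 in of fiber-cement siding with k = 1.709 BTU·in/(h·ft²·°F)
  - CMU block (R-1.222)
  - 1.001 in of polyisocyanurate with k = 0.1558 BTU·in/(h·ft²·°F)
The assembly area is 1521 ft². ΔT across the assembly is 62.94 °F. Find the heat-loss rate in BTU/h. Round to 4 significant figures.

10.55 × 3.794 = 40.027
0.8672 × 5.233 = 4.5381
0.7032/1.709 = 0.41147
1.001/0.1558 = 6.4249
R_total = 40.027 + 4.5381 + 0.41147 + 1.222 + 6.4249 = 52.623 ft²·°F·h/BTU
Q = A·ΔT/R = 1521 × 62.94 / 52.623 = 1819.2 BTU/h

1819 BTU/h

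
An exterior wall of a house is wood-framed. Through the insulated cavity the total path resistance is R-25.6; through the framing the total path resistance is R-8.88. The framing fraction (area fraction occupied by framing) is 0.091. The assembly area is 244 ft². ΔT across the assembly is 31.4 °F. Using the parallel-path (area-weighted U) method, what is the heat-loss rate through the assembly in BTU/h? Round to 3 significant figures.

351 BTU/h

U_eff = 0.909/25.6 + 0.091/8.88 = 0.03551 + 0.01025 = 0.04576
R_eff = 1/U_eff = 21.86 ft²·°F·h/BTU
Q = 244 × 31.4 / 21.86 = 350.6 BTU/h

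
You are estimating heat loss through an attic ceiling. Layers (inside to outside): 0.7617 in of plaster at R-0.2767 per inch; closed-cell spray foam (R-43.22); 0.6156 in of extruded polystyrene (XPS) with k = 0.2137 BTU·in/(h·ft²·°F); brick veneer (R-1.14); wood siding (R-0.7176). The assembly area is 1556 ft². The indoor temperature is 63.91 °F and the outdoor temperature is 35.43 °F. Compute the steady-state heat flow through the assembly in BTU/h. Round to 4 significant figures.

0.7617 × 0.2767 = 0.21076
0.6156/0.2137 = 2.8807
R_total = 0.21076 + 43.22 + 2.8807 + 1.14 + 0.7176 = 48.169 ft²·°F·h/BTU
Q = A·ΔT/R = 1556 × (63.91 − 35.43) / 48.169 = 919.99 BTU/h

920.0 BTU/h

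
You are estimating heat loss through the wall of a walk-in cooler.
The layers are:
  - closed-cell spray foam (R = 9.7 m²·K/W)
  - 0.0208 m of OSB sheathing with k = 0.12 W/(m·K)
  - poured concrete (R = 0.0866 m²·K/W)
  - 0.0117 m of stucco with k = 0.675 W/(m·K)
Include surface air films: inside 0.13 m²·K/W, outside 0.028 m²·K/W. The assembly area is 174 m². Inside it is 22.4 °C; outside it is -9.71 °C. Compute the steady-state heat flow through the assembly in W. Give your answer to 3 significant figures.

0.0208/0.12 = 0.1733
0.0117/0.675 = 0.01733
R_total = 0.13 + 9.7 + 0.1733 + 0.0866 + 0.01733 + 0.028 = 10.14 m²·K/W
Q = A·ΔT/R = 174 × (22.4 − (-9.71)) / 10.14 = 551.3 W

551 W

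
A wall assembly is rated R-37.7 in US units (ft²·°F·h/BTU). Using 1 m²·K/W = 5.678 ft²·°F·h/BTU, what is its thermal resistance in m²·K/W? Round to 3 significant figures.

R_SI = 37.7/5.678 = 6.64

6.64 m²·K/W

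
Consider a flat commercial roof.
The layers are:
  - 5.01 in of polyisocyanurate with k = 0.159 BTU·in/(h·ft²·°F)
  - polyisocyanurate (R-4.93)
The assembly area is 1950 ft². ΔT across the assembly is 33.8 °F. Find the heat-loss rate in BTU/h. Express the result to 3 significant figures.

5.01/0.159 = 31.51
R_total = 31.51 + 4.93 = 36.44 ft²·°F·h/BTU
Q = A·ΔT/R = 1950 × 33.8 / 36.44 = 1809 BTU/h

1810 BTU/h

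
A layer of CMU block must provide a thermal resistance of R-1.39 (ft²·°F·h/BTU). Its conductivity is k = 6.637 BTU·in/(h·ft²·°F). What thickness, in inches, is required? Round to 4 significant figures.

9.225 in

L = R × k = 1.39 × 6.637 = 9.2254 in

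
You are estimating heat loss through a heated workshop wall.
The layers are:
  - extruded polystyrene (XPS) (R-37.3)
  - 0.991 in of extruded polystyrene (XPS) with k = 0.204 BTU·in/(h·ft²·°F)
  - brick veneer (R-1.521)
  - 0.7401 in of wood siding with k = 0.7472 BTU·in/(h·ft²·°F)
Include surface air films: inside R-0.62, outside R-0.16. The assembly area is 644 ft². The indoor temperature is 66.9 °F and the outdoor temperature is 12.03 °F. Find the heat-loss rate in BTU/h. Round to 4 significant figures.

0.991/0.204 = 4.8578
0.7401/0.7472 = 0.9905
R_total = 0.62 + 37.3 + 4.8578 + 1.521 + 0.9905 + 0.16 = 45.449 ft²·°F·h/BTU
Q = A·ΔT/R = 644 × (66.9 − 12.03) / 45.449 = 777.49 BTU/h

777.5 BTU/h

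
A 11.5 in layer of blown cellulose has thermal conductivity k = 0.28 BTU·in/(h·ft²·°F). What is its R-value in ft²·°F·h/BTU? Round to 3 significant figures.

41.1 ft²·°F·h/BTU

R = L/k = 11.5/0.28 = 41.07 ft²·°F·h/BTU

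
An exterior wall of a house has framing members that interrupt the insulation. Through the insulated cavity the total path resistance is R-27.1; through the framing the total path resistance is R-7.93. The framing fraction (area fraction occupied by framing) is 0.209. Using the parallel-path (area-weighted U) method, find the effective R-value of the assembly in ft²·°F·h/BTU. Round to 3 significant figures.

18.0 ft²·°F·h/BTU

U_eff = 0.791/27.1 + 0.209/7.93 = 0.02919 + 0.02636 = 0.05554
R_eff = 1/U_eff = 18 ft²·°F·h/BTU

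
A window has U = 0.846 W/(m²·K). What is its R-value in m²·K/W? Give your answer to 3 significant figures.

R = 1/U = 1/0.846 = 1.182

1.18 m²·K/W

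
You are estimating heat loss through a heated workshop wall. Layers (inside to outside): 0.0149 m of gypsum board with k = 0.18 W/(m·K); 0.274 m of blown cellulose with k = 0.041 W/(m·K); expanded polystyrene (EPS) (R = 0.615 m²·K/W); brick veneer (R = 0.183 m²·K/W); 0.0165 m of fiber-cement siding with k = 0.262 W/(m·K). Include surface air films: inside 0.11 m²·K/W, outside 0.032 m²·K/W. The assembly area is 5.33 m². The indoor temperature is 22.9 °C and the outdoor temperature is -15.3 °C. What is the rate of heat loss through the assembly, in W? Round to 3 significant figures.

26.2 W

0.0149/0.18 = 0.08278
0.274/0.041 = 6.683
0.0165/0.262 = 0.06298
R_total = 0.11 + 0.08278 + 6.683 + 0.615 + 0.183 + 0.06298 + 0.032 = 7.769 m²·K/W
Q = A·ΔT/R = 5.33 × (22.9 − (-15.3)) / 7.769 = 26.21 W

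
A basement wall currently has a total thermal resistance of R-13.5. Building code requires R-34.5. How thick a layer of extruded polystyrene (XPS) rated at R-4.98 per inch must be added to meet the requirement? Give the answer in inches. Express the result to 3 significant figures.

ΔR = 34.5 − 13.5 = 21 ft²·°F·h/BTU
L = ΔR / (R/in) = 21/4.98 = 4.217 in

4.22 in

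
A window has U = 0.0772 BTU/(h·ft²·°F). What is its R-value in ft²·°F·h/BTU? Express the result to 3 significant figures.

R = 1/U = 1/0.0772 = 12.95

13.0 ft²·°F·h/BTU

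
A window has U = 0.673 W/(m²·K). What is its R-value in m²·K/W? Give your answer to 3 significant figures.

1.49 m²·K/W

R = 1/U = 1/0.673 = 1.486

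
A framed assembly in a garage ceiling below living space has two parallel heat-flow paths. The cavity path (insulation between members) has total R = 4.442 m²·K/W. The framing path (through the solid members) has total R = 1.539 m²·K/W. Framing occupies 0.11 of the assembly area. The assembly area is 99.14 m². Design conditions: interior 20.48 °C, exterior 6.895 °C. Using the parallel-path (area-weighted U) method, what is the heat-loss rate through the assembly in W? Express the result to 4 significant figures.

U_eff = 0.89/4.442 + 0.11/1.539 = 0.20036 + 0.071475 = 0.27184
R_eff = 1/U_eff = 3.6787 m²·K/W
Q = 99.14 × (20.48 − 6.895) / 3.6787 = 366.11 W

366.1 W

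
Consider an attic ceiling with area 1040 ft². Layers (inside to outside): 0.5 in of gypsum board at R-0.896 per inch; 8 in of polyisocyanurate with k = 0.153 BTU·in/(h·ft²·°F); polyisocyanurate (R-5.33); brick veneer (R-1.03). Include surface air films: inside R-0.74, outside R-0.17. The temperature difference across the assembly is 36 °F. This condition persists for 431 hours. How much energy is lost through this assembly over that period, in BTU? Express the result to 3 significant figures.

269000 BTU

0.5 × 0.896 = 0.448
8/0.153 = 52.29
R_total = 0.74 + 0.448 + 52.29 + 5.33 + 1.03 + 0.17 = 60.01 ft²·°F·h/BTU
Q = 1040 × 36 / 60.01 = 623.9 BTU/h
E = 623.9 × 431 = 268900 BTU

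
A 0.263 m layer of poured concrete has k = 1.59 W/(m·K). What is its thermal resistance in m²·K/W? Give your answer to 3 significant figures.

0.165 m²·K/W

R = L/k = 0.263/1.59 = 0.1654 m²·K/W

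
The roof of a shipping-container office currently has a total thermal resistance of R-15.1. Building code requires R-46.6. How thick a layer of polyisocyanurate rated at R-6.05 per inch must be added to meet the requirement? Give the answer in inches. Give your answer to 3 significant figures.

5.21 in

ΔR = 46.6 − 15.1 = 31.5 ft²·°F·h/BTU
L = ΔR / (R/in) = 31.5/6.05 = 5.207 in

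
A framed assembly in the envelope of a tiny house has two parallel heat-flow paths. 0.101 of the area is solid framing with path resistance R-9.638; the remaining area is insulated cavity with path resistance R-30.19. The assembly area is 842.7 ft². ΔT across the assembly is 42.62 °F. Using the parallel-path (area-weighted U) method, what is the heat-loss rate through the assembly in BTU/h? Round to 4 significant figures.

U_eff = 0.899/30.19 + 0.101/9.638 = 0.029778 + 0.010479 = 0.040257
R_eff = 1/U_eff = 24.84 ft²·°F·h/BTU
Q = 842.7 × 42.62 / 24.84 = 1445.9 BTU/h

1446 BTU/h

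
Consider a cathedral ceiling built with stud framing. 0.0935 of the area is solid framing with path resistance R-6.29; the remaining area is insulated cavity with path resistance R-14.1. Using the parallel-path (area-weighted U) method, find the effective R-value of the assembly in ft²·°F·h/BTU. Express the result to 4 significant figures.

12.63 ft²·°F·h/BTU

U_eff = 0.9065/14.1 + 0.0935/6.29 = 0.064291 + 0.014865 = 0.079156
R_eff = 1/U_eff = 12.633 ft²·°F·h/BTU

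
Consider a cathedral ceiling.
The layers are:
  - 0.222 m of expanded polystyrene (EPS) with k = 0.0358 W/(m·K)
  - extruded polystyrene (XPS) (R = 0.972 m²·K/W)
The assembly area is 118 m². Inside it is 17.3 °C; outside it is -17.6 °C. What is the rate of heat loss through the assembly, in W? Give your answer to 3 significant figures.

0.222/0.0358 = 6.201
R_total = 6.201 + 0.972 = 7.173 m²·K/W
Q = A·ΔT/R = 118 × (17.3 − (-17.6)) / 7.173 = 574.1 W

574 W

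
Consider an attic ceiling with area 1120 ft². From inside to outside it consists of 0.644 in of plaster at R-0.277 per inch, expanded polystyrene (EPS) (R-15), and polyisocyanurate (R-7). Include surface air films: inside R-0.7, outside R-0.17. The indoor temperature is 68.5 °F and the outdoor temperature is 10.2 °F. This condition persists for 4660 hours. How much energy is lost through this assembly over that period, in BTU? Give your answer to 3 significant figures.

0.644 × 0.277 = 0.1784
R_total = 0.7 + 0.1784 + 15 + 7 + 0.17 = 23.05 ft²·°F·h/BTU
Q = 1120 × (68.5 − 10.2) / 23.05 = 2833 BTU/h
E = 2833 × 4660 = 13200000 BTU

13200000 BTU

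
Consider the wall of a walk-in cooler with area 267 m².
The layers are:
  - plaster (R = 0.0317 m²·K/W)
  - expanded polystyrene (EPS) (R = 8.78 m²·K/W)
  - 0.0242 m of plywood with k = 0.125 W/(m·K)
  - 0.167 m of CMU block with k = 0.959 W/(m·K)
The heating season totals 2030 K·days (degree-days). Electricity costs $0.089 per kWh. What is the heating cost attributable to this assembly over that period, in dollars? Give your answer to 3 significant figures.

0.0242/0.125 = 0.1936
0.167/0.959 = 0.1741
R_total = 0.0317 + 8.78 + 0.1936 + 0.1741 = 9.179 m²·K/W
E = A × HDD × 24 / R / 1000 = 267 × 2030 × 24 / 9.179 / 1000 = 1417 kWh
Cost = 1417 × 0.089 = $126.1

126 dollars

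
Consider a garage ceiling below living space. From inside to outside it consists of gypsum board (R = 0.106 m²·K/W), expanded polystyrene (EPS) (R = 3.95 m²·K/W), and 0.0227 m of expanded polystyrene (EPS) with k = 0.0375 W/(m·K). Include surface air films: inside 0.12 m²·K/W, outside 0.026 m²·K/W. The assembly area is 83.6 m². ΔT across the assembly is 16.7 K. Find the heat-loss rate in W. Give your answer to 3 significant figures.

290 W

0.0227/0.0375 = 0.6053
R_total = 0.12 + 0.106 + 3.95 + 0.6053 + 0.026 = 4.807 m²·K/W
Q = A·ΔT/R = 83.6 × 16.7 / 4.807 = 290.4 W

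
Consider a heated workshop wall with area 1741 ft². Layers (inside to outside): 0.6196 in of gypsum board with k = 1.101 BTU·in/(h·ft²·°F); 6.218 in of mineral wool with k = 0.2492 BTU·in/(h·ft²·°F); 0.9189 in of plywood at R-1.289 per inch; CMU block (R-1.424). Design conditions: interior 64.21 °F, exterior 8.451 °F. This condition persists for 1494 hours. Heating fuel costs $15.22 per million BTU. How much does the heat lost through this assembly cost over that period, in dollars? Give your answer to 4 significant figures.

78.49 dollars

0.6196/1.101 = 0.56276
6.218/0.2492 = 24.952
0.9189 × 1.289 = 1.1845
R_total = 0.56276 + 24.952 + 1.1845 + 1.424 = 28.123 ft²·°F·h/BTU
Q = 1741 × (64.21 − 8.451) / 28.123 = 3451.8 BTU/h
E = 3451.8 × 1494 = 5157100 BTU
Cost = 5157100/10⁶ × 15.22 = $78.49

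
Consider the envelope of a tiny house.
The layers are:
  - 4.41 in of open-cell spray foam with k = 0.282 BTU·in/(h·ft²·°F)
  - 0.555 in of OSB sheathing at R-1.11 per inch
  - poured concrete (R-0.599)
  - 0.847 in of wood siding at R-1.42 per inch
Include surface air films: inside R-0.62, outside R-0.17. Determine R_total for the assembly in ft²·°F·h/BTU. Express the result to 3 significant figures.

18.8 ft²·°F·h/BTU

4.41/0.282 = 15.64
0.555 × 1.11 = 0.6161
0.847 × 1.42 = 1.203
R_total = 0.62 + 15.64 + 0.6161 + 0.599 + 1.203 + 0.17 = 18.85 ft²·°F·h/BTU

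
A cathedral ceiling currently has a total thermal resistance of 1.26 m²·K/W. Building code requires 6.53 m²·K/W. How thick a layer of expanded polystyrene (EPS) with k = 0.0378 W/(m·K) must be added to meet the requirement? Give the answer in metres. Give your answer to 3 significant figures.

0.199 m

ΔR = 6.53 − 1.26 = 5.27 m²·K/W
L = ΔR × k = 5.27 × 0.0378 = 0.1992 m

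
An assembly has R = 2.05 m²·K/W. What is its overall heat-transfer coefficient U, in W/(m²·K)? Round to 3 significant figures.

0.488 W/(m²·K)

U = 1/R = 1/2.05 = 0.4878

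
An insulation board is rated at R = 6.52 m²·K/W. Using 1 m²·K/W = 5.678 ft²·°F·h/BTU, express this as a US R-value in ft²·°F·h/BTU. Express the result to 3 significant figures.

37.0 ft²·°F·h/BTU

R_US = 6.52 × 5.678 = 37.02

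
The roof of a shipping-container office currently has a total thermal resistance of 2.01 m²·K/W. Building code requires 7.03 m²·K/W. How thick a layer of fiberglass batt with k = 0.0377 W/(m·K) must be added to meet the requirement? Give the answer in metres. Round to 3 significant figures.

0.189 m

ΔR = 7.03 − 2.01 = 5.02 m²·K/W
L = ΔR × k = 5.02 × 0.0377 = 0.1893 m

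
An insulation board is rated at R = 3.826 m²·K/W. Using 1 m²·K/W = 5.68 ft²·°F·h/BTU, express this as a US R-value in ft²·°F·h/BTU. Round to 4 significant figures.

21.73 ft²·°F·h/BTU

R_US = 3.826 × 5.68 = 21.732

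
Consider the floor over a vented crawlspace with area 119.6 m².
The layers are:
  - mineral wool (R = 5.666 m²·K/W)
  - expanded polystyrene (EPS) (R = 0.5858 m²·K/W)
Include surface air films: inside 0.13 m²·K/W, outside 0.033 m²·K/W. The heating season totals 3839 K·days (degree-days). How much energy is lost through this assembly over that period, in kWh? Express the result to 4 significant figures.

R_total = 0.13 + 5.666 + 0.5858 + 0.033 = 6.4148 m²·K/W
E = A × HDD × 24 / R / 1000 = 119.6 × 3839 × 24 / 6.4148 / 1000 = 1717.8 kWh

1718 kWh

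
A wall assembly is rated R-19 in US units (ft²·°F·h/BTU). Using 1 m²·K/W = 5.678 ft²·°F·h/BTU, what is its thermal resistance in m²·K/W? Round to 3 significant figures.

3.35 m²·K/W

R_SI = 19/5.678 = 3.346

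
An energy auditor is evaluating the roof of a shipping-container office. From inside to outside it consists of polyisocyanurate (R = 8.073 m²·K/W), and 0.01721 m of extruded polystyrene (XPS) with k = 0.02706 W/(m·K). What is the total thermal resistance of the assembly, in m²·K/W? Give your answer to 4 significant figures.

0.01721/0.02706 = 0.63599
R_total = 8.073 + 0.63599 = 8.709 m²·K/W

8.709 m²·K/W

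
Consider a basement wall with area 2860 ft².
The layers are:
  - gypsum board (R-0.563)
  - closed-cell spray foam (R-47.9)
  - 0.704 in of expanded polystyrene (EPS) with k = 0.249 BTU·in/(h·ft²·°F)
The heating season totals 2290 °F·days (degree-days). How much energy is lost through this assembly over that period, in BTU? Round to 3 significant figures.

3060000 BTU

0.704/0.249 = 2.827
R_total = 0.563 + 47.9 + 2.827 = 51.29 ft²·°F·h/BTU
E = A × HDD × 24 / R = 2860 × 2290 × 24 / 51.29 = 3065000 BTU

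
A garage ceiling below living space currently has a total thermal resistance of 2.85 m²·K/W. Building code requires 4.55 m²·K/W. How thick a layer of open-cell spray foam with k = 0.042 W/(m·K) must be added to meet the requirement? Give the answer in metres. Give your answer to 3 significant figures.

ΔR = 4.55 − 2.85 = 1.7 m²·K/W
L = ΔR × k = 1.7 × 0.042 = 0.0714 m

0.0714 m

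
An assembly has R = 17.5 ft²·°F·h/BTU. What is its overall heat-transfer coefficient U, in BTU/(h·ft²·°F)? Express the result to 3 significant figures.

0.0571 BTU/(h·ft²·°F)

U = 1/R = 1/17.5 = 0.05714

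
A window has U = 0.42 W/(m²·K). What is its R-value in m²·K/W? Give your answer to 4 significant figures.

R = 1/U = 1/0.42 = 2.381

2.381 m²·K/W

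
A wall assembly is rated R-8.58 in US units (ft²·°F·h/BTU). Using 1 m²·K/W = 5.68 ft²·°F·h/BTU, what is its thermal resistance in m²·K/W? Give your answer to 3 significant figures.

R_SI = 8.58/5.68 = 1.511

1.51 m²·K/W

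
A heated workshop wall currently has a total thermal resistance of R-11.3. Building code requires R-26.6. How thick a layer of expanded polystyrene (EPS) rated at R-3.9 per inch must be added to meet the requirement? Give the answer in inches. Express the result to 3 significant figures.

ΔR = 26.6 − 11.3 = 15.3 ft²·°F·h/BTU
L = ΔR / (R/in) = 15.3/3.9 = 3.923 in

3.92 in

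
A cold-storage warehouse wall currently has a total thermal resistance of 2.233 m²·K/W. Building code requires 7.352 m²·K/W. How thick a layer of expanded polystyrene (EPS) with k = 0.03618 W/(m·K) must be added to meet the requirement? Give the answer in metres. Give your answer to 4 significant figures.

ΔR = 7.352 − 2.233 = 5.119 m²·K/W
L = ΔR × k = 5.119 × 0.03618 = 0.18521 m

0.1852 m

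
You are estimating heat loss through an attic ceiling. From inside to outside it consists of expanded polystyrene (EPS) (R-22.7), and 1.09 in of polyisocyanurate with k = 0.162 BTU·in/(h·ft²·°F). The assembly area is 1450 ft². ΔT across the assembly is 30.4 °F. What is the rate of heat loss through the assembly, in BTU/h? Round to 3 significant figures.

1500 BTU/h

1.09/0.162 = 6.728
R_total = 22.7 + 6.728 = 29.43 ft²·°F·h/BTU
Q = A·ΔT/R = 1450 × 30.4 / 29.43 = 1498 BTU/h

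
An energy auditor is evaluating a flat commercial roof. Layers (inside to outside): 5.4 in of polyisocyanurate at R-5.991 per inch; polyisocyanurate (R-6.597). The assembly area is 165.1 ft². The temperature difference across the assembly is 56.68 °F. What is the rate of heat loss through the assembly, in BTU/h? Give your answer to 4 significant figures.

5.4 × 5.991 = 32.351
R_total = 32.351 + 6.597 = 38.948 ft²·°F·h/BTU
Q = A·ΔT/R = 165.1 × 56.68 / 38.948 = 240.26 BTU/h

240.3 BTU/h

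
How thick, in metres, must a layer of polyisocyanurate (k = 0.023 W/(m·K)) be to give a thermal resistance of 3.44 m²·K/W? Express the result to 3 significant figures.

L = R·k = 3.44 × 0.023 = 0.07912 m

0.0791 m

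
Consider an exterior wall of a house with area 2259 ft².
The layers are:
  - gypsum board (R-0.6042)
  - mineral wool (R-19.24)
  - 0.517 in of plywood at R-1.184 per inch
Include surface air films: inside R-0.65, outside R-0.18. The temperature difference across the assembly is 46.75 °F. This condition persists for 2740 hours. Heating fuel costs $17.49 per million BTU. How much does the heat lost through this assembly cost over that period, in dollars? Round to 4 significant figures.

0.517 × 1.184 = 0.61213
R_total = 0.65 + 0.6042 + 19.24 + 0.61213 + 0.18 = 21.286 ft²·°F·h/BTU
Q = 2259 × 46.75 / 21.286 = 4961.3 BTU/h
E = 4961.3 × 2740 = 13594000 BTU
Cost = 13594000/10⁶ × 17.49 = $237.76

237.8 dollars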